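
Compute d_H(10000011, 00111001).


XOR: 10111010
Count of 1s: 5

5


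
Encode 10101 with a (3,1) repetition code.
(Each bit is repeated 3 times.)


Each bit -> 3 copies

111000111000111


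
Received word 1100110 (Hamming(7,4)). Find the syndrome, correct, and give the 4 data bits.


Syndrome = 0: no error detected

Data: 0110 (no errors)


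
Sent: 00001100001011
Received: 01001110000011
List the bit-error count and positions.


XOR: 01000010001000

3 error(s) at position(s): 1, 6, 10


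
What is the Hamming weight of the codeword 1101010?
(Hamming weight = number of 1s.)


Counting 1s in 1101010

4


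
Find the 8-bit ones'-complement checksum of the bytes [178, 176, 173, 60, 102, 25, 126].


Sum = 840 mod 256 = 72
Complement = 183

183


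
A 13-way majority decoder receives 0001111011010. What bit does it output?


Ones: 7 out of 13
Threshold: 7

1 (7/13 voted 1)


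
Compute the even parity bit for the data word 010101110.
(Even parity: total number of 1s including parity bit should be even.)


Number of 1s in data: 5
Parity bit: 1

1


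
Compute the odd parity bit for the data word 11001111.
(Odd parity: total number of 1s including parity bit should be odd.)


Number of 1s in data: 6
Parity bit: 1

1


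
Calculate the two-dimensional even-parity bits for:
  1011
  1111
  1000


Row parities: 101
Column parities: 1100

Row P: 101, Col P: 1100, Corner: 0


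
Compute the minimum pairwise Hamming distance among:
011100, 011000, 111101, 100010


Comparing all pairs, minimum distance: 1
Can detect 0 errors, correct 0 errors

1


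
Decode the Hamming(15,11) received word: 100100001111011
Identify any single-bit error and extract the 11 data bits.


Syndrome = 0: no error detected

Data: 00001111011 (no errors)


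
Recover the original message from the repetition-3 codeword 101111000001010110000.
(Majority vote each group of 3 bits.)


Groups: 101, 111, 000, 001, 010, 110, 000
Majority votes: 1100010

1100010


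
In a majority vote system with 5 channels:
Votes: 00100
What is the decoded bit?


Ones: 1 out of 5
Threshold: 3

0 (1/5 voted 1)


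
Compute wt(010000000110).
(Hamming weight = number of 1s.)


Counting 1s in 010000000110

3


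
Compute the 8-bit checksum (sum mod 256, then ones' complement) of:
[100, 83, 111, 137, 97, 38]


Sum = 566 mod 256 = 54
Complement = 201

201


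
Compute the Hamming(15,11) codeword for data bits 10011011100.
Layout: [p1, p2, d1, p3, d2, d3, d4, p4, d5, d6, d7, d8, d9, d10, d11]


Parity bits: p1=1, p2=1, p3=1, p4=0

111100101011100


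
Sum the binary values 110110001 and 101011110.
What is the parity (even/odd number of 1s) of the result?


110110001 = 433
101011110 = 350
Sum = 783 = 1100001111
1s count = 6

even parity (6 ones in 1100001111)


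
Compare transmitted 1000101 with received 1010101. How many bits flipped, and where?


XOR: 0010000

1 error(s) at position(s): 2


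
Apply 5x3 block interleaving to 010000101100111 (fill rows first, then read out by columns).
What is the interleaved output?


Matrix:
  010
  000
  101
  100
  111
Read columns: 001111000100101

001111000100101


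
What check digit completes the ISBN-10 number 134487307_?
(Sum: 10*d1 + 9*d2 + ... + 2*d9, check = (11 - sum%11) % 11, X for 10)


Weighted sum: 206
206 mod 11 = 8

Check digit: 3


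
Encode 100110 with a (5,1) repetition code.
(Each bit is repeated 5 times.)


Each bit -> 5 copies

111110000000000111111111100000


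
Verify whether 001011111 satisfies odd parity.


Number of 1s: 6

No, parity error (6 ones)


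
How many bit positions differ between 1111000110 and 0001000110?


XOR: 1110000000
Count of 1s: 3

3


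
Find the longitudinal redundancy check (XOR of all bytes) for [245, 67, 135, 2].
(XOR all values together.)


XOR chain: 245 ^ 67 ^ 135 ^ 2 = 51

51


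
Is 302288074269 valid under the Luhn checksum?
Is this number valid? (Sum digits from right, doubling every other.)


Luhn sum = 56
56 mod 10 = 6

Invalid (Luhn sum mod 10 = 6)


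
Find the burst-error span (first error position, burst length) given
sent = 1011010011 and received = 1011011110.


XOR: 0000001101

Burst at position 6, length 4


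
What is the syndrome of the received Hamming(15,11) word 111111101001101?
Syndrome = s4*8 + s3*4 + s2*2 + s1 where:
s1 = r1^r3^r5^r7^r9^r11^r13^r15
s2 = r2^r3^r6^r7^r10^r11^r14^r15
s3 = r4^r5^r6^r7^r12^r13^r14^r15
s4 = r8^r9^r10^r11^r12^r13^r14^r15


s1=1, s2=1, s3=1, s4=0

Syndrome = 7 (error at position 7)


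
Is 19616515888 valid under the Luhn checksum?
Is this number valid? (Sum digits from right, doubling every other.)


Luhn sum = 50
50 mod 10 = 0

Valid (Luhn sum mod 10 = 0)


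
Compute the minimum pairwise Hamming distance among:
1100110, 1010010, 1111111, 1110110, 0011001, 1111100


Comparing all pairs, minimum distance: 1
Can detect 0 errors, correct 0 errors

1


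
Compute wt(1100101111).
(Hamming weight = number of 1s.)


Counting 1s in 1100101111

7


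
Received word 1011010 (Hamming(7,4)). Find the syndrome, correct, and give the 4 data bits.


Syndrome = 0: no error detected

Data: 1010 (no errors)


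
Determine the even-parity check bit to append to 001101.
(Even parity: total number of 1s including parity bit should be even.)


Number of 1s in data: 3
Parity bit: 1

1


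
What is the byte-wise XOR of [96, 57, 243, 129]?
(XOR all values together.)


XOR chain: 96 ^ 57 ^ 243 ^ 129 = 43

43


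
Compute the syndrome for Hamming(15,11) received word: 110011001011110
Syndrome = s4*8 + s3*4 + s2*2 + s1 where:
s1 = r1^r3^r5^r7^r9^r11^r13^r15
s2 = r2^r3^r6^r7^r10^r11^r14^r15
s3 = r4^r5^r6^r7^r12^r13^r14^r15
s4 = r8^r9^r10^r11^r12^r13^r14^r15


s1=1, s2=0, s3=1, s4=1

Syndrome = 13 (error at position 13)


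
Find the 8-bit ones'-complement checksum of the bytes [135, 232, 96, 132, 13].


Sum = 608 mod 256 = 96
Complement = 159

159


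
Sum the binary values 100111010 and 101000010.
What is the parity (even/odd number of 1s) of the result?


100111010 = 314
101000010 = 322
Sum = 636 = 1001111100
1s count = 6

even parity (6 ones in 1001111100)


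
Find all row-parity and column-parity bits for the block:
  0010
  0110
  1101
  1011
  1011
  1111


Row parities: 101110
Column parities: 0110

Row P: 101110, Col P: 0110, Corner: 0


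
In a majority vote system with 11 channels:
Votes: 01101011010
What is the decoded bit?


Ones: 6 out of 11
Threshold: 6

1 (6/11 voted 1)


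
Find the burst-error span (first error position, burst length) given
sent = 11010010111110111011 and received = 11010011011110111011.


XOR: 00000001100000000000

Burst at position 7, length 2


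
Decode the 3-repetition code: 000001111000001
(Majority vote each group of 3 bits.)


Groups: 000, 001, 111, 000, 001
Majority votes: 00100

00100


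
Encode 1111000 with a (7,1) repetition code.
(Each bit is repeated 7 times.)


Each bit -> 7 copies

1111111111111111111111111111000000000000000000000


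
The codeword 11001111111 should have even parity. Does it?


Number of 1s: 9

No, parity error (9 ones)


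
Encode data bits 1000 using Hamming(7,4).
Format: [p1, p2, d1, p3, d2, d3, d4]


Parity bits: p1=1, p2=1, p3=0

1110000


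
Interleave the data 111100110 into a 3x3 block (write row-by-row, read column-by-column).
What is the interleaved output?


Matrix:
  111
  100
  110
Read columns: 111101100

111101100


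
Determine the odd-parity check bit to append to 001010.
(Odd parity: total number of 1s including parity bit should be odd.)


Number of 1s in data: 2
Parity bit: 1

1


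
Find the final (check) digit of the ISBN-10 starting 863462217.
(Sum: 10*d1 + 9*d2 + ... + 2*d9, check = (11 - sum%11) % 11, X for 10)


Weighted sum: 257
257 mod 11 = 4

Check digit: 7


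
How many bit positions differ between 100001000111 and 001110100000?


XOR: 101111100111
Count of 1s: 9

9


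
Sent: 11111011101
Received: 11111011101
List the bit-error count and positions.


XOR: 00000000000

0 errors (received matches sent)


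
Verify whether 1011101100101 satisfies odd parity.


Number of 1s: 8

No, parity error (8 ones)


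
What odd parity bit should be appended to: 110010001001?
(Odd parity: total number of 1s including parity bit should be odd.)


Number of 1s in data: 5
Parity bit: 0

0


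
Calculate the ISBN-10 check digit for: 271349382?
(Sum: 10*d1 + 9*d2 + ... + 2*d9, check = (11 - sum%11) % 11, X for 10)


Weighted sum: 221
221 mod 11 = 1

Check digit: X


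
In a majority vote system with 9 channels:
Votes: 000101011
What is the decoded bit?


Ones: 4 out of 9
Threshold: 5

0 (4/9 voted 1)


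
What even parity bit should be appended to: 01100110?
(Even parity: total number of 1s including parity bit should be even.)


Number of 1s in data: 4
Parity bit: 0

0


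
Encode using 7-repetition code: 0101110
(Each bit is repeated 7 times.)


Each bit -> 7 copies

0000000111111100000001111111111111111111110000000


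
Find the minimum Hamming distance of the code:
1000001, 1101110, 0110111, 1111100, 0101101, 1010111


Comparing all pairs, minimum distance: 2
Can detect 1 errors, correct 0 errors

2


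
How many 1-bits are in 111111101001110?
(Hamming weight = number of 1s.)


Counting 1s in 111111101001110

11


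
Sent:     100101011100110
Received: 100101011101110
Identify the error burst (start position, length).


XOR: 000000000001000

Burst at position 11, length 1


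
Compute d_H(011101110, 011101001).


XOR: 000000111
Count of 1s: 3

3


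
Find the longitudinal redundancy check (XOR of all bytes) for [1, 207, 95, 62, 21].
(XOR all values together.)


XOR chain: 1 ^ 207 ^ 95 ^ 62 ^ 21 = 186

186


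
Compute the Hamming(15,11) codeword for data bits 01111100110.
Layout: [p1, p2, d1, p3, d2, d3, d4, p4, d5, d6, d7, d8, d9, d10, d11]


Parity bits: p1=0, p2=0, p3=1, p4=0

000111101100110


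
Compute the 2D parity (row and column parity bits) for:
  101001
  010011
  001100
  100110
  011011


Row parities: 11010
Column parities: 001011

Row P: 11010, Col P: 001011, Corner: 1


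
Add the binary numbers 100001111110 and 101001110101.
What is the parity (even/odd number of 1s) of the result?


100001111110 = 2174
101001110101 = 2677
Sum = 4851 = 1001011110011
1s count = 8

even parity (8 ones in 1001011110011)


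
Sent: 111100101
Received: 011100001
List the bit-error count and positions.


XOR: 100000100

2 error(s) at position(s): 0, 6


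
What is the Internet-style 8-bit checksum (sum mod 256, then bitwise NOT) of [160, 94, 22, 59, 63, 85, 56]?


Sum = 539 mod 256 = 27
Complement = 228

228


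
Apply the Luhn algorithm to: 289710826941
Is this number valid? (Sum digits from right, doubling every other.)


Luhn sum = 60
60 mod 10 = 0

Valid (Luhn sum mod 10 = 0)


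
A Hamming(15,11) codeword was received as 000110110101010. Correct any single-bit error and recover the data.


Syndrome = 6: error at position 6

Data: 01110101010 (corrected bit 6)


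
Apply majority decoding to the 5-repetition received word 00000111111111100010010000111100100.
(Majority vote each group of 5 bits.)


Groups: 00000, 11111, 11111, 00010, 01000, 01111, 00100
Majority votes: 0110010

0110010


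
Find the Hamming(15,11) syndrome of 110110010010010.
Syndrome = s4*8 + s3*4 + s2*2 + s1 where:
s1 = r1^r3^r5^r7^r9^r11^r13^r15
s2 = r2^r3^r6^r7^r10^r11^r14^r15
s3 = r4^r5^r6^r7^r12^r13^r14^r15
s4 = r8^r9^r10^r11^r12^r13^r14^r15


s1=1, s2=1, s3=1, s4=1

Syndrome = 15 (error at position 15)


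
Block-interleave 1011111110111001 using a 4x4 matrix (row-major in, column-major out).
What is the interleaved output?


Matrix:
  1011
  1111
  1011
  1001
Read columns: 1111010011101111

1111010011101111


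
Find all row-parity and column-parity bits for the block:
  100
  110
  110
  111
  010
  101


Row parities: 100110
Column parities: 100

Row P: 100110, Col P: 100, Corner: 1


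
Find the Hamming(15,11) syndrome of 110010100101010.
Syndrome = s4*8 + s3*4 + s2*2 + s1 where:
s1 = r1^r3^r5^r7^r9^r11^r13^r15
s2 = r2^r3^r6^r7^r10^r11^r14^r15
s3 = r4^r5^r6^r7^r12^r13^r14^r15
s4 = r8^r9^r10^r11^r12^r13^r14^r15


s1=1, s2=0, s3=0, s4=1

Syndrome = 9 (error at position 9)


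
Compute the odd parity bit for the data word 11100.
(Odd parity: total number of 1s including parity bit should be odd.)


Number of 1s in data: 3
Parity bit: 0

0


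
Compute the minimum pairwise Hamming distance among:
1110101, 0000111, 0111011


Comparing all pairs, minimum distance: 4
Can detect 3 errors, correct 1 errors

4


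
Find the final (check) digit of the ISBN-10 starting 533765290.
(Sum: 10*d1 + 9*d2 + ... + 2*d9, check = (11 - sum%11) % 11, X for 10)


Weighted sum: 246
246 mod 11 = 4

Check digit: 7


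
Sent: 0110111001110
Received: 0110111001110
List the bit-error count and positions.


XOR: 0000000000000

0 errors (received matches sent)


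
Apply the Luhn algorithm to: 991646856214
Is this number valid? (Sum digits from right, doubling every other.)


Luhn sum = 63
63 mod 10 = 3

Invalid (Luhn sum mod 10 = 3)


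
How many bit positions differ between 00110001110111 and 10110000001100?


XOR: 10000001111011
Count of 1s: 7

7


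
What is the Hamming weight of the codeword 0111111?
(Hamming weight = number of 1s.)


Counting 1s in 0111111

6


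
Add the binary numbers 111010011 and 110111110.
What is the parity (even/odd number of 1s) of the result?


111010011 = 467
110111110 = 446
Sum = 913 = 1110010001
1s count = 5

odd parity (5 ones in 1110010001)


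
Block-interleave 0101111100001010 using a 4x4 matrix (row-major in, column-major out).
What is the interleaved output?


Matrix:
  0101
  1111
  0000
  1010
Read columns: 0101110001011100

0101110001011100


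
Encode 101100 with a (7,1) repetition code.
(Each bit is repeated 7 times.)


Each bit -> 7 copies

111111100000001111111111111100000000000000


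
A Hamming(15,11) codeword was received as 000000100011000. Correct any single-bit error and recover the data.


Syndrome = 0: no error detected

Data: 00010011000 (no errors)


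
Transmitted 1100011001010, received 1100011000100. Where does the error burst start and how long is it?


XOR: 0000000001110

Burst at position 9, length 3


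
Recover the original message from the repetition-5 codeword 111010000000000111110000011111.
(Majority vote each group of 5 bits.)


Groups: 11101, 00000, 00000, 11111, 00000, 11111
Majority votes: 100101

100101


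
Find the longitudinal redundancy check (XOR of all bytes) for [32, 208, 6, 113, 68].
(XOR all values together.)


XOR chain: 32 ^ 208 ^ 6 ^ 113 ^ 68 = 195

195


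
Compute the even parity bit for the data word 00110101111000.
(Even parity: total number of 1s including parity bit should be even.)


Number of 1s in data: 7
Parity bit: 1

1


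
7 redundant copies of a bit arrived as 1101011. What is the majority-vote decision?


Ones: 5 out of 7
Threshold: 4

1 (5/7 voted 1)


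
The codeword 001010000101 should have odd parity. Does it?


Number of 1s: 4

No, parity error (4 ones)


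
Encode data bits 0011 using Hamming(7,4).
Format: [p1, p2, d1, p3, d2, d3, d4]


Parity bits: p1=1, p2=0, p3=0

1000011


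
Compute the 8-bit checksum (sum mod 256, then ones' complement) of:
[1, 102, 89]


Sum = 192 mod 256 = 192
Complement = 63

63


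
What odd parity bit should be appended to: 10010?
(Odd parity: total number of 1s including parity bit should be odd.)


Number of 1s in data: 2
Parity bit: 1

1


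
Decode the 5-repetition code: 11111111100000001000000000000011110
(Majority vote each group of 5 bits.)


Groups: 11111, 11110, 00000, 01000, 00000, 00000, 11110
Majority votes: 1100001

1100001


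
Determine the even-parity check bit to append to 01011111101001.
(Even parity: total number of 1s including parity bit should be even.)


Number of 1s in data: 9
Parity bit: 1

1


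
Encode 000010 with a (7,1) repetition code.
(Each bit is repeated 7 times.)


Each bit -> 7 copies

000000000000000000000000000011111110000000


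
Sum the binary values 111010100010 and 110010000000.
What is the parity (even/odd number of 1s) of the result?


111010100010 = 3746
110010000000 = 3200
Sum = 6946 = 1101100100010
1s count = 6

even parity (6 ones in 1101100100010)


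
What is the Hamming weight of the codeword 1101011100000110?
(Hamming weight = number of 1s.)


Counting 1s in 1101011100000110

8


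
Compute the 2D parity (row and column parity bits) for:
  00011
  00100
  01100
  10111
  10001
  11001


Row parities: 010001
Column parities: 10100

Row P: 010001, Col P: 10100, Corner: 0


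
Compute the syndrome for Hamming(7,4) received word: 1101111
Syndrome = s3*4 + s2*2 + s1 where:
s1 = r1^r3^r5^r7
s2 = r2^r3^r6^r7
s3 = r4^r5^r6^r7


s1=1, s2=1, s3=0

Syndrome = 3 (error at position 3)


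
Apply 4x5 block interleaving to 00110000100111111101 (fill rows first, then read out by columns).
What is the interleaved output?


Matrix:
  00110
  00010
  01111
  11101
Read columns: 00010011101111100011

00010011101111100011


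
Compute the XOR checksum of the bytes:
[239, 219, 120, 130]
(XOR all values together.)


XOR chain: 239 ^ 219 ^ 120 ^ 130 = 206

206


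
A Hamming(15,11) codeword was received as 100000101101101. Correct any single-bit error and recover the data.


Syndrome = 11: error at position 11

Data: 00011111101 (corrected bit 11)


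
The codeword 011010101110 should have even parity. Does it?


Number of 1s: 7

No, parity error (7 ones)


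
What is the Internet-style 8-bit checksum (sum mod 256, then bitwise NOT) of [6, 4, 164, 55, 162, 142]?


Sum = 533 mod 256 = 21
Complement = 234

234


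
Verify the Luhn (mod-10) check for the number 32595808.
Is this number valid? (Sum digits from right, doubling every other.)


Luhn sum = 35
35 mod 10 = 5

Invalid (Luhn sum mod 10 = 5)


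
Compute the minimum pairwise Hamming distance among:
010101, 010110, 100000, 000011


Comparing all pairs, minimum distance: 2
Can detect 1 errors, correct 0 errors

2


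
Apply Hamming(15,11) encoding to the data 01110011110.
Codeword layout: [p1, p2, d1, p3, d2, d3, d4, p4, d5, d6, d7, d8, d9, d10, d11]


Parity bits: p1=0, p2=0, p3=0, p4=0

000011100011110


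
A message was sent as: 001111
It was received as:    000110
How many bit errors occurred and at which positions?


XOR: 001001

2 error(s) at position(s): 2, 5


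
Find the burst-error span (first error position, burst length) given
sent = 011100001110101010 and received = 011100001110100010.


XOR: 000000000000001000

Burst at position 14, length 1


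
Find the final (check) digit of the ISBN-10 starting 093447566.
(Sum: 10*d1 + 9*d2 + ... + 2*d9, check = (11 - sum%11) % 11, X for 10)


Weighted sum: 242
242 mod 11 = 0

Check digit: 0


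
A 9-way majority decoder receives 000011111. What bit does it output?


Ones: 5 out of 9
Threshold: 5

1 (5/9 voted 1)


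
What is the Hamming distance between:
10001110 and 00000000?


XOR: 10001110
Count of 1s: 4

4


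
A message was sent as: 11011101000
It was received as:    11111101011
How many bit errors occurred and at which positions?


XOR: 00100000011

3 error(s) at position(s): 2, 9, 10


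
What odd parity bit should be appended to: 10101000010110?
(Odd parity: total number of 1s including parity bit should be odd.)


Number of 1s in data: 6
Parity bit: 1

1


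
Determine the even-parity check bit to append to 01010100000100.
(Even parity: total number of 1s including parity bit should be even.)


Number of 1s in data: 4
Parity bit: 0

0


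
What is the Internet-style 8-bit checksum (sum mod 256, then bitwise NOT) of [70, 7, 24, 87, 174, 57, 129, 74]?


Sum = 622 mod 256 = 110
Complement = 145

145


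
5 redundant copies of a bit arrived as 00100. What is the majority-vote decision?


Ones: 1 out of 5
Threshold: 3

0 (1/5 voted 1)


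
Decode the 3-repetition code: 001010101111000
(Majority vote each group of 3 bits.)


Groups: 001, 010, 101, 111, 000
Majority votes: 00110

00110


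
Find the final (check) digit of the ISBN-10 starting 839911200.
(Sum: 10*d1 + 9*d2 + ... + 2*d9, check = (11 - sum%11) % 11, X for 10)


Weighted sum: 261
261 mod 11 = 8

Check digit: 3


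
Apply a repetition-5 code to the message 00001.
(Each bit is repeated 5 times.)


Each bit -> 5 copies

0000000000000000000011111


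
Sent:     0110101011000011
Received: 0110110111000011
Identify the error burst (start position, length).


XOR: 0000011100000000

Burst at position 5, length 3


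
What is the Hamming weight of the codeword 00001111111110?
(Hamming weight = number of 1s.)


Counting 1s in 00001111111110

9


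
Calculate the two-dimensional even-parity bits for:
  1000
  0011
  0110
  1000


Row parities: 1001
Column parities: 0101

Row P: 1001, Col P: 0101, Corner: 0


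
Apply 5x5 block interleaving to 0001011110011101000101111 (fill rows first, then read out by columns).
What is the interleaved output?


Matrix:
  00010
  11110
  01110
  10001
  01111
Read columns: 0101001101011011110100011

0101001101011011110100011


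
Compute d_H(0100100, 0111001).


XOR: 0011101
Count of 1s: 4

4


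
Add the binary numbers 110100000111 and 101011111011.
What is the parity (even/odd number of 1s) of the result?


110100000111 = 3335
101011111011 = 2811
Sum = 6146 = 1100000000010
1s count = 3

odd parity (3 ones in 1100000000010)


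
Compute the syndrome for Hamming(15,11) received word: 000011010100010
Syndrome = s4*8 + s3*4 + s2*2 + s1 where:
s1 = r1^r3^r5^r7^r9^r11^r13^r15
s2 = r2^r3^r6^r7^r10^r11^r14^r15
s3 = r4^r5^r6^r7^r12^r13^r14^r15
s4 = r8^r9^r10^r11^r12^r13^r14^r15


s1=1, s2=1, s3=1, s4=1

Syndrome = 15 (error at position 15)


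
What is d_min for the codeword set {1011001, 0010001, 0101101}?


Comparing all pairs, minimum distance: 2
Can detect 1 errors, correct 0 errors

2


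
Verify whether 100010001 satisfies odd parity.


Number of 1s: 3

Yes, parity is correct (3 ones)


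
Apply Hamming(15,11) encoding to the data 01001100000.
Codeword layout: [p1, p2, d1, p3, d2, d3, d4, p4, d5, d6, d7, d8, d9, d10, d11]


Parity bits: p1=0, p2=1, p3=1, p4=0

010110001100000


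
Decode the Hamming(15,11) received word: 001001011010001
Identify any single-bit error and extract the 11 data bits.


Syndrome = 0: no error detected

Data: 10101010001 (no errors)


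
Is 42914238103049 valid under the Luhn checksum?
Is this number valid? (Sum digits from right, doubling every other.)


Luhn sum = 69
69 mod 10 = 9

Invalid (Luhn sum mod 10 = 9)


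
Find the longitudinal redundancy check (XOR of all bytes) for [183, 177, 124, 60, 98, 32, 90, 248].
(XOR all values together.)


XOR chain: 183 ^ 177 ^ 124 ^ 60 ^ 98 ^ 32 ^ 90 ^ 248 = 166

166


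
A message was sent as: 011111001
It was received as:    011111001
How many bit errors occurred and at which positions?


XOR: 000000000

0 errors (received matches sent)


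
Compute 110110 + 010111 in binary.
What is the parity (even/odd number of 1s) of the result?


110110 = 54
010111 = 23
Sum = 77 = 1001101
1s count = 4

even parity (4 ones in 1001101)


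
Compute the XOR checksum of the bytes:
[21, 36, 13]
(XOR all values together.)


XOR chain: 21 ^ 36 ^ 13 = 60

60


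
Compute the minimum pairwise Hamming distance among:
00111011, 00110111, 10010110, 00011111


Comparing all pairs, minimum distance: 2
Can detect 1 errors, correct 0 errors

2


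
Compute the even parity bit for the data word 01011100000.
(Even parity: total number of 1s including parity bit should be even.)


Number of 1s in data: 4
Parity bit: 0

0


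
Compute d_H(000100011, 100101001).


XOR: 100001010
Count of 1s: 3

3


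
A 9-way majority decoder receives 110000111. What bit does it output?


Ones: 5 out of 9
Threshold: 5

1 (5/9 voted 1)


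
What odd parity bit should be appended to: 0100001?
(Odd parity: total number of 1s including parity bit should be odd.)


Number of 1s in data: 2
Parity bit: 1

1


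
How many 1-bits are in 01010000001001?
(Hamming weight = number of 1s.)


Counting 1s in 01010000001001

4


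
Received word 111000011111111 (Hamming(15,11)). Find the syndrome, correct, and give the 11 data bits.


Syndrome = 0: no error detected

Data: 10001111111 (no errors)


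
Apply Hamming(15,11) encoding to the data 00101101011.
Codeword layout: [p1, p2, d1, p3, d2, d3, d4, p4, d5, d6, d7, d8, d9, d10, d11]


Parity bits: p1=0, p2=0, p3=0, p4=1

000001011101011


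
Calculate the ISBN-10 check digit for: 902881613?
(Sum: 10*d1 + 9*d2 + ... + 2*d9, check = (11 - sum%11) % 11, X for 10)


Weighted sum: 248
248 mod 11 = 6

Check digit: 5


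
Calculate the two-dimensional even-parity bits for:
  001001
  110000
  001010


Row parities: 000
Column parities: 110011

Row P: 000, Col P: 110011, Corner: 0


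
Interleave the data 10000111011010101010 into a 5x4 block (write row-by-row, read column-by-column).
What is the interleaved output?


Matrix:
  1000
  0111
  0110
  1010
  1010
Read columns: 10011011000111101000

10011011000111101000


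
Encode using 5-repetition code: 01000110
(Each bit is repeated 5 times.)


Each bit -> 5 copies

0000011111000000000000000111111111100000


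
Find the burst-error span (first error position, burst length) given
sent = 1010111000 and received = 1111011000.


XOR: 0101100000

Burst at position 1, length 4


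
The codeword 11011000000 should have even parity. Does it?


Number of 1s: 4

Yes, parity is correct (4 ones)


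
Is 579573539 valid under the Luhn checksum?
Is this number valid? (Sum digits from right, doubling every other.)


Luhn sum = 53
53 mod 10 = 3

Invalid (Luhn sum mod 10 = 3)


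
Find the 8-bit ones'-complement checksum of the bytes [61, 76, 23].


Sum = 160 mod 256 = 160
Complement = 95

95


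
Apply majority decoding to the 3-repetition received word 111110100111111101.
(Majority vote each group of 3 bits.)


Groups: 111, 110, 100, 111, 111, 101
Majority votes: 110111

110111


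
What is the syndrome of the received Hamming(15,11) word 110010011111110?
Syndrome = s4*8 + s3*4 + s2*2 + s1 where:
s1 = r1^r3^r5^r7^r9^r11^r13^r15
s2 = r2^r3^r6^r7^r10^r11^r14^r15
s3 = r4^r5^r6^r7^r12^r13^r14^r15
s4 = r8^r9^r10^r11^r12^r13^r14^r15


s1=1, s2=0, s3=0, s4=1

Syndrome = 9 (error at position 9)


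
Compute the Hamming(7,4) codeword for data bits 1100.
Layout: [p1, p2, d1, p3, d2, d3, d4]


Parity bits: p1=0, p2=1, p3=1

0111100


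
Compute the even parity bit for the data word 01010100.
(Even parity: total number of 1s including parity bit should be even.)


Number of 1s in data: 3
Parity bit: 1

1


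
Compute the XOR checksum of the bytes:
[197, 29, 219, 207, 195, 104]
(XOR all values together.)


XOR chain: 197 ^ 29 ^ 219 ^ 207 ^ 195 ^ 104 = 103

103


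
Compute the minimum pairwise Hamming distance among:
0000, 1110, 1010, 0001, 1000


Comparing all pairs, minimum distance: 1
Can detect 0 errors, correct 0 errors

1


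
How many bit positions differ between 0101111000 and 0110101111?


XOR: 0011010111
Count of 1s: 6

6


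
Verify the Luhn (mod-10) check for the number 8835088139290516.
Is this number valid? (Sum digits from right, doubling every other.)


Luhn sum = 83
83 mod 10 = 3

Invalid (Luhn sum mod 10 = 3)


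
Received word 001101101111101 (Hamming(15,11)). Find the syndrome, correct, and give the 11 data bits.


Syndrome = 0: no error detected

Data: 10111111101 (no errors)


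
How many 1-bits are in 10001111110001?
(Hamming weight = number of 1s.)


Counting 1s in 10001111110001

8


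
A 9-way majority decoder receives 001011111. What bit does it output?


Ones: 6 out of 9
Threshold: 5

1 (6/9 voted 1)


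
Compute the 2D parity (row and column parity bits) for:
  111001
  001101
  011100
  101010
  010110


Row parities: 01111
Column parities: 010100

Row P: 01111, Col P: 010100, Corner: 0


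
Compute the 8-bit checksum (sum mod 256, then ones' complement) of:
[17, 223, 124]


Sum = 364 mod 256 = 108
Complement = 147

147


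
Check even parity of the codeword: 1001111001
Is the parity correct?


Number of 1s: 6

Yes, parity is correct (6 ones)


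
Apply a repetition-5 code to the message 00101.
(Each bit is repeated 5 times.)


Each bit -> 5 copies

0000000000111110000011111


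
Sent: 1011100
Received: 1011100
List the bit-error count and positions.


XOR: 0000000

0 errors (received matches sent)


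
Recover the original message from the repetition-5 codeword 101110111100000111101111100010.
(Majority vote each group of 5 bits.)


Groups: 10111, 01111, 00000, 11110, 11111, 00010
Majority votes: 110110

110110


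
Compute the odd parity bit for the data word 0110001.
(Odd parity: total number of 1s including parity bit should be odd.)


Number of 1s in data: 3
Parity bit: 0

0


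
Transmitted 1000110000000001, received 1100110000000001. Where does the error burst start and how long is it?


XOR: 0100000000000000

Burst at position 1, length 1


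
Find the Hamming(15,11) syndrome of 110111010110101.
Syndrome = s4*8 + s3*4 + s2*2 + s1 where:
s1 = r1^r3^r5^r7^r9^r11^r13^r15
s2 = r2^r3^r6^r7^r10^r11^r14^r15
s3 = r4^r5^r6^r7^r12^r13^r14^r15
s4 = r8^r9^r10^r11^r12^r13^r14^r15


s1=1, s2=1, s3=1, s4=1

Syndrome = 15 (error at position 15)


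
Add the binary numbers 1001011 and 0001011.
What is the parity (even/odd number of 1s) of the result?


1001011 = 75
0001011 = 11
Sum = 86 = 1010110
1s count = 4

even parity (4 ones in 1010110)


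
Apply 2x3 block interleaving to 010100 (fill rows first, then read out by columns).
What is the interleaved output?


Matrix:
  010
  100
Read columns: 011000

011000


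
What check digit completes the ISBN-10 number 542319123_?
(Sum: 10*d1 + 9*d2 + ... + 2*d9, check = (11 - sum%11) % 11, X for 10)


Weighted sum: 190
190 mod 11 = 3

Check digit: 8


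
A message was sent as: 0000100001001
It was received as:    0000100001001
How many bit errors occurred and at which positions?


XOR: 0000000000000

0 errors (received matches sent)


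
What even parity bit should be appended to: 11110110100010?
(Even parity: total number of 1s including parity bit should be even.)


Number of 1s in data: 8
Parity bit: 0

0


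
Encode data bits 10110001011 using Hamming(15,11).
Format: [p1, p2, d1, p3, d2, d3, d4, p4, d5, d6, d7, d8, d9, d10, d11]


Parity bits: p1=1, p2=1, p3=1, p4=1

111101110001011


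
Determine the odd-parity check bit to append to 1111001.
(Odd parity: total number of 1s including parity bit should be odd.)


Number of 1s in data: 5
Parity bit: 0

0


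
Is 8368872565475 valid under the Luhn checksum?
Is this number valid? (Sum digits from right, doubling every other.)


Luhn sum = 64
64 mod 10 = 4

Invalid (Luhn sum mod 10 = 4)


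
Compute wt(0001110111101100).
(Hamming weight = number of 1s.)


Counting 1s in 0001110111101100

9


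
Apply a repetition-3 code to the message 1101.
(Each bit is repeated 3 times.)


Each bit -> 3 copies

111111000111


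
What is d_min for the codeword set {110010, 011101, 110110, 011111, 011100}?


Comparing all pairs, minimum distance: 1
Can detect 0 errors, correct 0 errors

1


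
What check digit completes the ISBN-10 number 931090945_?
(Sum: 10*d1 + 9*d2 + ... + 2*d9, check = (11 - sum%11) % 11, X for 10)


Weighted sum: 237
237 mod 11 = 6

Check digit: 5


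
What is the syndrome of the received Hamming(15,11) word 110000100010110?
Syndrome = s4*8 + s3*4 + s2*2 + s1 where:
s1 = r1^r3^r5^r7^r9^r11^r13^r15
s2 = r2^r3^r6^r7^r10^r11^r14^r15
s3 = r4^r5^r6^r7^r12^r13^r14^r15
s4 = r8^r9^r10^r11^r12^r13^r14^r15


s1=0, s2=0, s3=1, s4=1

Syndrome = 12 (error at position 12)


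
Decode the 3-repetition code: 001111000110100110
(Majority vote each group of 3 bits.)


Groups: 001, 111, 000, 110, 100, 110
Majority votes: 010101

010101


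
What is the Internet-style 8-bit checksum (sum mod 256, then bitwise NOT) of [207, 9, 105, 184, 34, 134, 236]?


Sum = 909 mod 256 = 141
Complement = 114

114


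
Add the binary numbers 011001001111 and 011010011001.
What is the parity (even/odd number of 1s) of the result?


011001001111 = 1615
011010011001 = 1689
Sum = 3304 = 110011101000
1s count = 6

even parity (6 ones in 110011101000)


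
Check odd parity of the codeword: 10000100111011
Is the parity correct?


Number of 1s: 7

Yes, parity is correct (7 ones)


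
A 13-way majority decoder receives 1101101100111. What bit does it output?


Ones: 9 out of 13
Threshold: 7

1 (9/13 voted 1)


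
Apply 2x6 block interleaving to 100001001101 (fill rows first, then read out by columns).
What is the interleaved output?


Matrix:
  100001
  001101
Read columns: 100001010011

100001010011


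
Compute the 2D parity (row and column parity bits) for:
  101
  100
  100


Row parities: 011
Column parities: 101

Row P: 011, Col P: 101, Corner: 0


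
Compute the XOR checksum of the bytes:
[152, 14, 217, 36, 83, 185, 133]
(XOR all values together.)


XOR chain: 152 ^ 14 ^ 217 ^ 36 ^ 83 ^ 185 ^ 133 = 4

4


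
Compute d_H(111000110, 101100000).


XOR: 010100110
Count of 1s: 4

4


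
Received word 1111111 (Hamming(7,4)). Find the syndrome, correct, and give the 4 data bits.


Syndrome = 0: no error detected

Data: 1111 (no errors)


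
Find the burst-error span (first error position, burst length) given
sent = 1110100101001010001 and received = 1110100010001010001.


XOR: 0000000111000000000

Burst at position 7, length 3


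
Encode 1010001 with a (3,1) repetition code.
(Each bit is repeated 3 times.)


Each bit -> 3 copies

111000111000000000111


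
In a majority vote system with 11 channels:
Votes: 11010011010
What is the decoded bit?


Ones: 6 out of 11
Threshold: 6

1 (6/11 voted 1)


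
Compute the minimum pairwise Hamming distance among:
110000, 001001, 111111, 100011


Comparing all pairs, minimum distance: 3
Can detect 2 errors, correct 1 errors

3


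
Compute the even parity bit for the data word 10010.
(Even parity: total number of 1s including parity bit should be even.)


Number of 1s in data: 2
Parity bit: 0

0


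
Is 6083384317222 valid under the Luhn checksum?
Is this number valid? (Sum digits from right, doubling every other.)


Luhn sum = 54
54 mod 10 = 4

Invalid (Luhn sum mod 10 = 4)


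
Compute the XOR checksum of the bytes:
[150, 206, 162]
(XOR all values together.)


XOR chain: 150 ^ 206 ^ 162 = 250

250


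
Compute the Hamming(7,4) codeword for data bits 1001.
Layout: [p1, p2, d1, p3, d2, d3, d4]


Parity bits: p1=0, p2=0, p3=1

0011001


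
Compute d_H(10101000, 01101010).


XOR: 11000010
Count of 1s: 3

3


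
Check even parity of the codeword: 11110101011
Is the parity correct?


Number of 1s: 8

Yes, parity is correct (8 ones)


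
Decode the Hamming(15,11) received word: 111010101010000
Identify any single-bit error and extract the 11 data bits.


Syndrome = 0: no error detected

Data: 11011010000 (no errors)


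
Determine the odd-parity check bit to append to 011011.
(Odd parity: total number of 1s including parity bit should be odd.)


Number of 1s in data: 4
Parity bit: 1

1


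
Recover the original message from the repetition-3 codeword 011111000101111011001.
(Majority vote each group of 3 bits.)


Groups: 011, 111, 000, 101, 111, 011, 001
Majority votes: 1101110

1101110


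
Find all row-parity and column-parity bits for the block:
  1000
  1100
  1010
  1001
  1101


Row parities: 10001
Column parities: 1010

Row P: 10001, Col P: 1010, Corner: 0


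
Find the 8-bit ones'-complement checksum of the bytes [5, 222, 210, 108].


Sum = 545 mod 256 = 33
Complement = 222

222


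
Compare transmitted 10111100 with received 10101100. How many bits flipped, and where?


XOR: 00010000

1 error(s) at position(s): 3


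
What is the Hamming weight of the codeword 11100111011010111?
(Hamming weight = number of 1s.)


Counting 1s in 11100111011010111

12


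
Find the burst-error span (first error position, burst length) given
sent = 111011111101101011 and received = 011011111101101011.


XOR: 100000000000000000

Burst at position 0, length 1


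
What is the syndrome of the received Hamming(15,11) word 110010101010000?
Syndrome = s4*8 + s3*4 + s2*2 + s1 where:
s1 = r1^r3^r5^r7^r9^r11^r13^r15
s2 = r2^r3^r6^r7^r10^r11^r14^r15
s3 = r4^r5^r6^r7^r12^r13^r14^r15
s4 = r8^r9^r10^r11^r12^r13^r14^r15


s1=1, s2=1, s3=0, s4=0

Syndrome = 3 (error at position 3)


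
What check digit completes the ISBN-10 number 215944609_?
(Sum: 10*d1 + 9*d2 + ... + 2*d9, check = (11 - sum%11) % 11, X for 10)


Weighted sum: 218
218 mod 11 = 9

Check digit: 2


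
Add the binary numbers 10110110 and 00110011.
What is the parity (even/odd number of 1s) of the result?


10110110 = 182
00110011 = 51
Sum = 233 = 11101001
1s count = 5

odd parity (5 ones in 11101001)


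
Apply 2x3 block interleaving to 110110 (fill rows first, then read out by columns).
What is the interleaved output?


Matrix:
  110
  110
Read columns: 111100

111100


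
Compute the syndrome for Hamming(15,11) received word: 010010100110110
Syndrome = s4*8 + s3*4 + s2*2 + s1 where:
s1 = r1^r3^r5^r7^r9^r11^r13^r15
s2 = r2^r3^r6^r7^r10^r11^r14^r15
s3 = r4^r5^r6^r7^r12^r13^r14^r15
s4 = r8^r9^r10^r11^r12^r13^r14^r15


s1=0, s2=1, s3=0, s4=0

Syndrome = 2 (error at position 2)


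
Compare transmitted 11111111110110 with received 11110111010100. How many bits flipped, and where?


XOR: 00001000100010

3 error(s) at position(s): 4, 8, 12


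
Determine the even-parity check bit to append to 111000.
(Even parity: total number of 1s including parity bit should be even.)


Number of 1s in data: 3
Parity bit: 1

1


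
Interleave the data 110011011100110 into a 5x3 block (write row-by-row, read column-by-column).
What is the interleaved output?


Matrix:
  110
  011
  011
  100
  110
Read columns: 100111110101100

100111110101100


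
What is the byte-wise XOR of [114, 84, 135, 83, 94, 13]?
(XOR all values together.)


XOR chain: 114 ^ 84 ^ 135 ^ 83 ^ 94 ^ 13 = 161

161


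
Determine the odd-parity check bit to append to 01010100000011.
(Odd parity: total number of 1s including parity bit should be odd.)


Number of 1s in data: 5
Parity bit: 0

0


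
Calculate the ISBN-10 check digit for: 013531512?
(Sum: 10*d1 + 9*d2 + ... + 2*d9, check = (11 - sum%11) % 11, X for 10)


Weighted sum: 118
118 mod 11 = 8

Check digit: 3


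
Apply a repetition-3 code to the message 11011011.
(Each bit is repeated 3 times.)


Each bit -> 3 copies

111111000111111000111111


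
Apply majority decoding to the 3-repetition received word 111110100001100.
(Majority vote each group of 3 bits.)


Groups: 111, 110, 100, 001, 100
Majority votes: 11000

11000
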